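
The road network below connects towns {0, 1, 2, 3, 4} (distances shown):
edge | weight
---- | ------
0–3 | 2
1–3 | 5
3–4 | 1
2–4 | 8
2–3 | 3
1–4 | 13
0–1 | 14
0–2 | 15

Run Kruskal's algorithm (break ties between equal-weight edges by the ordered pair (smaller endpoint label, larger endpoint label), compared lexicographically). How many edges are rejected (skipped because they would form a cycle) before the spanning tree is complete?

0

Sort edges by weight, then run Kruskal:
3–4 (1): add — endpoints in different components.
0–3 (2): add — endpoints in different components.
2–3 (3): add — endpoints in different components.
1–3 (5): add — endpoints in different components.
Edges rejected before the tree was complete: 0.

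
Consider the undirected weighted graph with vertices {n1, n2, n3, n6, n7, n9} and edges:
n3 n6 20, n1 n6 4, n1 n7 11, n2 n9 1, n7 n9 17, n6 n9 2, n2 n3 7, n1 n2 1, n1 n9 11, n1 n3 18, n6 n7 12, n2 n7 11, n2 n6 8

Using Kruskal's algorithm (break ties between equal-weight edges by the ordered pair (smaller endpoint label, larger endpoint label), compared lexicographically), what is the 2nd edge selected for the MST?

Kruskal: consider edges lightest-first.
n1 n2 (1): add — endpoints in different components.
n2 n9 (1): add — endpoints in different components.
n6 n9 (2): add — endpoints in different components.
n1 n6 (4): skip — n1 and n6 already connected.
n2 n3 (7): add — endpoints in different components.
n2 n6 (8): skip — n2 and n6 already connected.
n1 n7 (11): add — endpoints in different components.
The 2nd edge added is n2 n9.

n2-n9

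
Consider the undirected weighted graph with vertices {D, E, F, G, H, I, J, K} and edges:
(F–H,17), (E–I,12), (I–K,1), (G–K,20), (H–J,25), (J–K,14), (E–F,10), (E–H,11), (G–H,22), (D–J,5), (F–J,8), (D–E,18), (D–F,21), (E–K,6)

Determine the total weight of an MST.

Kruskal's algorithm — process edges by increasing weight (ties by edge label):
I–K (1): add — endpoints in different components.
D–J (5): add — endpoints in different components.
E–K (6): add — endpoints in different components.
F–J (8): add — endpoints in different components.
E–F (10): add — endpoints in different components.
E–H (11): add — endpoints in different components.
E–I (12): skip — E and I already connected.
J–K (14): skip — J and K already connected.
F–H (17): skip — F and H already connected.
D–E (18): skip — D and E already connected.
G–K (20): add — endpoints in different components.
MST edges: I–K, D–J, E–K, F–J, E–F, E–H, G–K; total weight 1+5+6+8+10+11+20 = 61.

61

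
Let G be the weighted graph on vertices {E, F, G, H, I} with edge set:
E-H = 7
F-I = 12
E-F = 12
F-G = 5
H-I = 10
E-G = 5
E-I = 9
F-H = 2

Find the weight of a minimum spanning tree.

Sort edges by weight, then run Kruskal:
F-H (2): add. Components now {E} {F,H} {G} {I}
E-G (5): add. Components now {E,G} {F,H} {I}
F-G (5): add. Components now {E,F,G,H} {I}
E-H (7): skip — E and H already connected.
E-I (9): add. Components now {E,F,G,H,I}
MST edges: F-H, E-G, F-G, E-I; total weight 2+5+5+9 = 21.

21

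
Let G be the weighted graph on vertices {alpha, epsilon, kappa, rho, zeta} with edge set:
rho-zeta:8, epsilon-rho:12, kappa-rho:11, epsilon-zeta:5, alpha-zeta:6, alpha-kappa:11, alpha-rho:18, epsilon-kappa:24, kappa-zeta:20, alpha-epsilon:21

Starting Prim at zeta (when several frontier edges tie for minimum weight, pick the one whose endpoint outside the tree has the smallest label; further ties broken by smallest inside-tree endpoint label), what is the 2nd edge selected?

Grow the tree from zeta using Prim:
Step 1: frontier [epsilon-zeta 5, alpha-zeta 6, rho-zeta 8, kappa-zeta 20] → take epsilon-zeta (5); add epsilon.
Step 2: frontier [epsilon-rho 12, alpha-epsilon 21, epsilon-kappa 24, alpha-zeta 6, rho-zeta 8, kappa-zeta 20] → take alpha-zeta (6); add alpha.
Step 3: frontier [alpha-kappa 11, alpha-rho 18, epsilon-rho 12, epsilon-kappa 24, rho-zeta 8, kappa-zeta 20] → take rho-zeta (8); add rho.
Step 4: frontier [alpha-kappa 11, epsilon-kappa 24, kappa-rho 11, kappa-zeta 20] → take alpha-kappa (11); add kappa.
The 2nd edge added is alpha-zeta.

alpha-zeta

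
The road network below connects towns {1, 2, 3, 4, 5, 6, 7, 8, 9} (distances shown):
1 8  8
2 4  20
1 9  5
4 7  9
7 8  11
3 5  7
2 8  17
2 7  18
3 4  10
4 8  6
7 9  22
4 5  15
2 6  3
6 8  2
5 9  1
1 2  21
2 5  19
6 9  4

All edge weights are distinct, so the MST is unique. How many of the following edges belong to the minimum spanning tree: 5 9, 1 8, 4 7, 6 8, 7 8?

Sort edges by weight, then run Kruskal:
5 9 (1): add — endpoints in different components.
6 8 (2): add — endpoints in different components.
2 6 (3): add — endpoints in different components.
6 9 (4): add — endpoints in different components.
1 9 (5): add — endpoints in different components.
4 8 (6): add — endpoints in different components.
3 5 (7): add — endpoints in different components.
1 8 (8): skip — 1 and 8 already connected.
4 7 (9): add — endpoints in different components.
MST edge set: {5 9, 6 8, 2 6, 6 9, 1 9, 4 8, 3 5, 4 7}.
Of the listed edges, {5 9, 4 7, 6 8} are in the MST → 3.

3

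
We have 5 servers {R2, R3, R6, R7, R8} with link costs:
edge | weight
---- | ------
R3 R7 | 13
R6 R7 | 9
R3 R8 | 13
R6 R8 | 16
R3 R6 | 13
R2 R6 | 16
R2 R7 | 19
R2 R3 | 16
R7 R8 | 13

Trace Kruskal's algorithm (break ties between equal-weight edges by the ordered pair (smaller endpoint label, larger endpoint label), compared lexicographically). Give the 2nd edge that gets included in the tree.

Kruskal's algorithm — process edges by increasing weight (ties by edge label):
R6 R7 (9): add — endpoints in different components.
R3 R6 (13): add — endpoints in different components.
R3 R7 (13): skip — R3 and R7 already connected.
R3 R8 (13): add — endpoints in different components.
R7 R8 (13): skip — R7 and R8 already connected.
R2 R3 (16): add — endpoints in different components.
The 2nd edge added is R3 R6.

R3-R6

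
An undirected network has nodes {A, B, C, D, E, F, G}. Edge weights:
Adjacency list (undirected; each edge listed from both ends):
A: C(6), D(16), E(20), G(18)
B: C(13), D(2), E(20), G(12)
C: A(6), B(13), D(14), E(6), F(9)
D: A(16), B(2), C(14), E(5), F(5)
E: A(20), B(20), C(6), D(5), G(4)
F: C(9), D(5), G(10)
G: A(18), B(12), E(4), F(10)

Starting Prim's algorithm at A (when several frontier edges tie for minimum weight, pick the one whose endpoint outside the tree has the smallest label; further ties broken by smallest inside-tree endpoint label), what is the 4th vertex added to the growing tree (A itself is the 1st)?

Grow the tree from A using Prim:
Step 1: cheapest edge leaving the tree is A-C (6); add C.
Step 2: cheapest edge leaving the tree is C-E (6); add E.
Step 3: cheapest edge leaving the tree is E-G (4); add G.
Step 4: cheapest edge leaving the tree is D-E (5); add D.
Step 5: cheapest edge leaving the tree is B-D (2); add B.
Step 6: cheapest edge leaving the tree is D-F (5); add F.
Vertex order: A, C, E, G, D, B, F. The 4th vertex is G.

G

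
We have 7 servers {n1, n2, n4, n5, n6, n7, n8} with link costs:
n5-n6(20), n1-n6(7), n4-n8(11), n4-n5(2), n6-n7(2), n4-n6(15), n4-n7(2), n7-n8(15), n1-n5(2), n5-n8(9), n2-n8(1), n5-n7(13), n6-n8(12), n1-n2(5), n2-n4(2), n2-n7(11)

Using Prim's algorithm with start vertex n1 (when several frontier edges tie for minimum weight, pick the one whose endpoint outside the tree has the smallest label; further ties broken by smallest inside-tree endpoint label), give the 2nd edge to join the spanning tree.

n4-n5

Prim's algorithm from n1:
Step 1: cheapest edge leaving the tree is n1-n5 (2); add n5.
Step 2: cheapest edge leaving the tree is n4-n5 (2); add n4.
Step 3: cheapest edge leaving the tree is n2-n4 (2); add n2.
Step 4: cheapest edge leaving the tree is n2-n8 (1); add n8.
Step 5: cheapest edge leaving the tree is n4-n7 (2); add n7.
Step 6: cheapest edge leaving the tree is n6-n7 (2); add n6.
The 2nd edge added is n4-n5.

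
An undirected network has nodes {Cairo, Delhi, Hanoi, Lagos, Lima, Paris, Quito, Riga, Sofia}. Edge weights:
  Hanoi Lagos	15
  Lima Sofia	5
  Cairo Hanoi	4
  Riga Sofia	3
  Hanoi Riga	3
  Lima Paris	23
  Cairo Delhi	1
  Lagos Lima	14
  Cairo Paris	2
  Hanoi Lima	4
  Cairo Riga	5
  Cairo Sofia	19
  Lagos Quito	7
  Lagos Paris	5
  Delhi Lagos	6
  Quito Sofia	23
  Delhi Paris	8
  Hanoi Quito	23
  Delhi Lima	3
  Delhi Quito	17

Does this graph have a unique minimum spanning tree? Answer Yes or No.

No

Sort edges by weight, then run Kruskal:
Cairo Delhi (1): add — endpoints in different components.
Cairo Paris (2): add — endpoints in different components.
Delhi Lima (3): add — endpoints in different components.
Hanoi Riga (3): add — endpoints in different components.
Riga Sofia (3): add — endpoints in different components.
Cairo Hanoi (4): add — endpoints in different components.
Hanoi Lima (4): skip — Hanoi and Lima already connected.
Cairo Riga (5): skip — Cairo and Riga already connected.
Lagos Paris (5): add — endpoints in different components.
Lima Sofia (5): skip — Sofia and Lima already connected.
Delhi Lagos (6): skip — Delhi and Lagos already connected.
Lagos Quito (7): add — endpoints in different components.
Non-tree edge Hanoi Lima has weight 4, equal to the heaviest edge on its tree cycle — swapping gives another MST of the same weight. Not unique.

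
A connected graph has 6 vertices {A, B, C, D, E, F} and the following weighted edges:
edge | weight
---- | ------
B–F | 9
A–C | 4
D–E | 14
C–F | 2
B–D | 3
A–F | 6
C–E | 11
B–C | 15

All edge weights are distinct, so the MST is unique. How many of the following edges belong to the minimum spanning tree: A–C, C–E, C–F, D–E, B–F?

Kruskal's algorithm — process edges by increasing weight (ties by edge label):
C–F (2): add — endpoints in different components.
B–D (3): add — endpoints in different components.
A–C (4): add — endpoints in different components.
A–F (6): skip — A and F already connected.
B–F (9): add — endpoints in different components.
C–E (11): add — endpoints in different components.
MST edge set: {C–F, B–D, A–C, B–F, C–E}.
Of the listed edges, {A–C, C–E, C–F, B–F} are in the MST → 4.

4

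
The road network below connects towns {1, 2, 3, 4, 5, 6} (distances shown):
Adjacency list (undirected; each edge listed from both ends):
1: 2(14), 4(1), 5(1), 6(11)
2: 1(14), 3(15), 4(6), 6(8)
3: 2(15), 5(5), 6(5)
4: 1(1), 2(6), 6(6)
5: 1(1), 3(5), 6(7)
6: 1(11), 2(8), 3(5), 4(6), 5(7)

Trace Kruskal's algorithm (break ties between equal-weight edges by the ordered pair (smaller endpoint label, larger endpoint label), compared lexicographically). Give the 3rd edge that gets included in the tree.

3-5

Kruskal: consider edges lightest-first.
1—4 (1): add. Components now {1,4} {2} {3} {5} {6}
1—5 (1): add. Components now {1,4,5} {2} {3} {6}
3—5 (5): add. Components now {1,3,4,5} {2} {6}
3—6 (5): add. Components now {1,3,4,5,6} {2}
2—4 (6): add. Components now {1,2,3,4,5,6}
The 3rd edge added is 3—5.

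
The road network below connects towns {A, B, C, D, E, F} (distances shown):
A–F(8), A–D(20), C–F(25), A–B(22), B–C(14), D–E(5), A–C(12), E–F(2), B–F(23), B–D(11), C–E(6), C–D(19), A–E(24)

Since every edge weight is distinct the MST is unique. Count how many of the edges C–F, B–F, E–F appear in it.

1

Kruskal's algorithm — process edges by increasing weight (ties by edge label):
E–F (2): add. Components now {A} {B} {C} {D} {E,F}
D–E (5): add. Components now {A} {B} {C} {D,E,F}
C–E (6): add. Components now {A} {B} {C,D,E,F}
A–F (8): add. Components now {A,C,D,E,F} {B}
B–D (11): add. Components now {A,B,C,D,E,F}
MST edge set: {E–F, D–E, C–E, A–F, B–D}.
Of the listed edges, {E–F} are in the MST → 1.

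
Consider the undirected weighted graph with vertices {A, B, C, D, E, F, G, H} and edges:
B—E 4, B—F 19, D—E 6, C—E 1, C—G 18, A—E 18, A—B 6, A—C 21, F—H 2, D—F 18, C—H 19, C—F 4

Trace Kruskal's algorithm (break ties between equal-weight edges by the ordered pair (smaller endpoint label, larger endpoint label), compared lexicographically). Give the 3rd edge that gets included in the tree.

Kruskal: consider edges lightest-first.
C—E (1): add — endpoints in different components.
F—H (2): add — endpoints in different components.
B—E (4): add — endpoints in different components.
C—F (4): add — endpoints in different components.
A—B (6): add — endpoints in different components.
D—E (6): add — endpoints in different components.
A—E (18): skip — A and E already connected.
C—G (18): add — endpoints in different components.
The 3rd edge added is B—E.

B-E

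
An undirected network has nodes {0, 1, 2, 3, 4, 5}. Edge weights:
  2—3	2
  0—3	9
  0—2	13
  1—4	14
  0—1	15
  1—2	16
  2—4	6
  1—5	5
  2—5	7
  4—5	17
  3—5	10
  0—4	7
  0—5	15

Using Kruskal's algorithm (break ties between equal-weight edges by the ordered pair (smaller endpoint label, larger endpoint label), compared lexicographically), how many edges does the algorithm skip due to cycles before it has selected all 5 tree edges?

Sort edges by weight, then run Kruskal:
2—3 (2): add. Components now {0} {1} {2,3} {4} {5}
1—5 (5): add. Components now {0} {1,5} {2,3} {4}
2—4 (6): add. Components now {0} {1,5} {2,3,4}
0—4 (7): add. Components now {0,2,3,4} {1,5}
2—5 (7): add. Components now {0,1,2,3,4,5}
Edges rejected before the tree was complete: 0.

0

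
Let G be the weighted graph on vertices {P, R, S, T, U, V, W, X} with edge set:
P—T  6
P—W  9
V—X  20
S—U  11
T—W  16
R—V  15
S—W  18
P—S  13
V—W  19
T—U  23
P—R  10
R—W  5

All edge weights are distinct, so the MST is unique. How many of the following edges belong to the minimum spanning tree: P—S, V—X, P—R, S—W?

2

Kruskal: consider edges lightest-first.
R—W (5): add — endpoints in different components.
P—T (6): add — endpoints in different components.
P—W (9): add — endpoints in different components.
P—R (10): skip — R and P already connected.
S—U (11): add — endpoints in different components.
P—S (13): add — endpoints in different components.
R—V (15): add — endpoints in different components.
T—W (16): skip — W and T already connected.
S—W (18): skip — W and S already connected.
V—W (19): skip — W and V already connected.
V—X (20): add — endpoints in different components.
MST edge set: {R—W, P—T, P—W, S—U, P—S, R—V, V—X}.
Of the listed edges, {P—S, V—X} are in the MST → 2.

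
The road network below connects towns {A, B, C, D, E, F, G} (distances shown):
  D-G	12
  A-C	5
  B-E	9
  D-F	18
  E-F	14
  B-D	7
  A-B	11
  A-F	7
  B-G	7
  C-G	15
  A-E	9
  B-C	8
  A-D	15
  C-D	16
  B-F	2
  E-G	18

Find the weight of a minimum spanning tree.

Grow the tree from E using Prim:
Step 1: cheapest edge leaving the tree is A-E (9); add A.
Step 2: cheapest edge leaving the tree is A-C (5); add C.
Step 3: cheapest edge leaving the tree is A-F (7); add F.
Step 4: cheapest edge leaving the tree is B-F (2); add B.
Step 5: cheapest edge leaving the tree is B-D (7); add D.
Step 6: cheapest edge leaving the tree is B-G (7); add G.
MST edges: A-E, A-C, A-F, B-F, B-D, B-G; total weight 9+5+7+2+7+7 = 37.

37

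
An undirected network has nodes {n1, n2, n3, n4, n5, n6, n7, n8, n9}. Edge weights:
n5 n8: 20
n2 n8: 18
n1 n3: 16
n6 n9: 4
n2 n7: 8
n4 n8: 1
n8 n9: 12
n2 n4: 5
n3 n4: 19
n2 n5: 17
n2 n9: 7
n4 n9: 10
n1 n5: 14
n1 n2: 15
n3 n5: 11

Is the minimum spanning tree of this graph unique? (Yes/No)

Kruskal: consider edges lightest-first.
n4 n8 (1): add — endpoints in different components.
n6 n9 (4): add — endpoints in different components.
n2 n4 (5): add — endpoints in different components.
n2 n9 (7): add — endpoints in different components.
n2 n7 (8): add — endpoints in different components.
n4 n9 (10): skip — n9 and n4 already connected.
n3 n5 (11): add — endpoints in different components.
n8 n9 (12): skip — n9 and n8 already connected.
n1 n5 (14): add — endpoints in different components.
n1 n2 (15): add — endpoints in different components.
Every non-tree edge has weight strictly greater than the heaviest edge on the tree path between its endpoints, so the MST is unique.

Yes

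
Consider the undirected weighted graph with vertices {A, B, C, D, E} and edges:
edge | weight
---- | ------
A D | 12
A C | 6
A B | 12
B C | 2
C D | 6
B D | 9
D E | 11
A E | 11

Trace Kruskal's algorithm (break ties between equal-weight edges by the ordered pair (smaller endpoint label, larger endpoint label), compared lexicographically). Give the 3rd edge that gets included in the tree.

Sort edges by weight, then run Kruskal:
B C (2): add — endpoints in different components.
A C (6): add — endpoints in different components.
C D (6): add — endpoints in different components.
B D (9): skip — B and D already connected.
A E (11): add — endpoints in different components.
The 3rd edge added is C D.

C-D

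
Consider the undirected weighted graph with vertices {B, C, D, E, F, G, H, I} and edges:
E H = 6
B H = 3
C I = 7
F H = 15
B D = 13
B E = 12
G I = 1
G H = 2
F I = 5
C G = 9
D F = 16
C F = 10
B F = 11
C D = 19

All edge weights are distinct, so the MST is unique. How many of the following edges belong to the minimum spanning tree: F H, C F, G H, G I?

Sort edges by weight, then run Kruskal:
G I (1): add — endpoints in different components.
G H (2): add — endpoints in different components.
B H (3): add — endpoints in different components.
F I (5): add — endpoints in different components.
E H (6): add — endpoints in different components.
C I (7): add — endpoints in different components.
C G (9): skip — C and G already connected.
C F (10): skip — C and F already connected.
B F (11): skip — B and F already connected.
B E (12): skip — B and E already connected.
B D (13): add — endpoints in different components.
MST edge set: {G I, G H, B H, F I, E H, C I, B D}.
Of the listed edges, {G H, G I} are in the MST → 2.

2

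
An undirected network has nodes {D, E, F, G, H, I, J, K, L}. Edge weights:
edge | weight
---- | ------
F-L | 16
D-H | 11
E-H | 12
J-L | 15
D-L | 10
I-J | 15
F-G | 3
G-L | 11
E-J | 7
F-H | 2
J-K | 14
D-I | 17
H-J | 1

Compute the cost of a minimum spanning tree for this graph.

63

Prim, starting at I.
Step 1: frontier [I-J 15, D-I 17] → take I-J (15); add J.
Step 2: frontier [D-I 17, H-J 1, E-J 7, J-K 14, J-L 15] → take H-J (1); add H.
Step 3: frontier [F-H 2, D-H 11, E-H 12, D-I 17, E-J 7, J-K 14, J-L 15] → take F-H (2); add F.
Step 4: frontier [F-G 3, F-L 16, D-H 11, E-H 12, D-I 17, E-J 7, J-K 14, J-L 15] → take F-G (3); add G.
Step 5: frontier [F-L 16, G-L 11, D-H 11, E-H 12, D-I 17, E-J 7, J-K 14, J-L 15] → take E-J (7); add E.
Step 6: frontier [F-L 16, G-L 11, D-H 11, D-I 17, J-K 14, J-L 15] → take D-H (11); add D.
Step 7: frontier [D-L 10, F-L 16, G-L 11, J-K 14, J-L 15] → take D-L (10); add L.
Step 8: frontier [J-K 14] → take J-K (14); add K.
MST edges: I-J, H-J, F-H, F-G, E-J, D-H, D-L, J-K; total weight 15+1+2+3+7+11+10+14 = 63.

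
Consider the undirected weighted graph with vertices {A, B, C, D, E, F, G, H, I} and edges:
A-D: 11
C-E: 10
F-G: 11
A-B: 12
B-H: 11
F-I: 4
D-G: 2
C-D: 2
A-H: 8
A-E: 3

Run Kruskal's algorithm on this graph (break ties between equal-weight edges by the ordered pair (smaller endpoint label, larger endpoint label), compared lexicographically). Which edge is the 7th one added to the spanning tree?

Sort edges by weight, then run Kruskal:
C-D (2): add — endpoints in different components.
D-G (2): add — endpoints in different components.
A-E (3): add — endpoints in different components.
F-I (4): add — endpoints in different components.
A-H (8): add — endpoints in different components.
C-E (10): add — endpoints in different components.
A-D (11): skip — A and D already connected.
B-H (11): add — endpoints in different components.
F-G (11): add — endpoints in different components.
The 7th edge added is B-H.

B-H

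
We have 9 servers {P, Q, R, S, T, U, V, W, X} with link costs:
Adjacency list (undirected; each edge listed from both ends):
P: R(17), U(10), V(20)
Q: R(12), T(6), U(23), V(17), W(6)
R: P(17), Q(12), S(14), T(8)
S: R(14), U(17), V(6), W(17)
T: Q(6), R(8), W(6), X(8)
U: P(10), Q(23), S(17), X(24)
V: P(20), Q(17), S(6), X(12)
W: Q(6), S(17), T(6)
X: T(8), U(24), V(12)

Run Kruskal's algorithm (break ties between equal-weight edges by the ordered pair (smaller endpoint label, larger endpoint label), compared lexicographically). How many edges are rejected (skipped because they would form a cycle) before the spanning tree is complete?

Kruskal's algorithm — process edges by increasing weight (ties by edge label):
Q-T (6): add — endpoints in different components.
Q-W (6): add — endpoints in different components.
S-V (6): add — endpoints in different components.
T-W (6): skip — T and W already connected.
R-T (8): add — endpoints in different components.
T-X (8): add — endpoints in different components.
P-U (10): add — endpoints in different components.
Q-R (12): skip — Q and R already connected.
V-X (12): add — endpoints in different components.
R-S (14): skip — R and S already connected.
P-R (17): add — endpoints in different components.
Edges rejected before the tree was complete: 3.

3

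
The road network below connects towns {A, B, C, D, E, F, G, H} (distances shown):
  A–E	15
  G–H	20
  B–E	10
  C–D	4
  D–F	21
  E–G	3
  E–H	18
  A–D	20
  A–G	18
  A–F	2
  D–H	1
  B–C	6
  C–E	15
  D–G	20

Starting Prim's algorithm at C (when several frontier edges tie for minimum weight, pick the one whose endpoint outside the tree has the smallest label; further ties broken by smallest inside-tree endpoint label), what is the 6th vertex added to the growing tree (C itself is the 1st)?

Prim, starting at C.
Step 1: frontier [C–D 4, B–C 6, C–E 15] → take C–D (4); add D.
Step 2: frontier [B–C 6, C–E 15, D–H 1, A–D 20, D–G 20, D–F 21] → take D–H (1); add H.
Step 3: frontier [B–C 6, C–E 15, A–D 20, D–G 20, D–F 21, E–H 18, G–H 20] → take B–C (6); add B.
Step 4: frontier [B–E 10, C–E 15, A–D 20, D–G 20, D–F 21, E–H 18, G–H 20] → take B–E (10); add E.
Step 5: frontier [A–D 20, D–G 20, D–F 21, E–G 3, A–E 15, G–H 20] → take E–G (3); add G.
Step 6: frontier [A–D 20, D–F 21, A–E 15, A–G 18] → take A–E (15); add A.
Step 7: frontier [A–F 2, D–F 21] → take A–F (2); add F.
Vertex order: C, D, H, B, E, G, A, F. The 6th vertex is G.

G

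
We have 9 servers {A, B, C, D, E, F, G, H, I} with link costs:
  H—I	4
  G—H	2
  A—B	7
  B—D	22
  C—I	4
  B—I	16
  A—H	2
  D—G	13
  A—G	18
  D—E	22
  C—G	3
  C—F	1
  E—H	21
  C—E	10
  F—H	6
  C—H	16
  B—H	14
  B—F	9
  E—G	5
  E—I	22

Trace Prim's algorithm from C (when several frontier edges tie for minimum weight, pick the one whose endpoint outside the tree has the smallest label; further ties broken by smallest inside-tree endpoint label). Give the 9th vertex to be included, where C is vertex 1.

D

Prim, starting at C.
Step 1: cheapest edge leaving the tree is C—F (1); add F.
Step 2: cheapest edge leaving the tree is C—G (3); add G.
Step 3: cheapest edge leaving the tree is G—H (2); add H.
Step 4: cheapest edge leaving the tree is A—H (2); add A.
Step 5: cheapest edge leaving the tree is C—I (4); add I.
Step 6: cheapest edge leaving the tree is E—G (5); add E.
Step 7: cheapest edge leaving the tree is A—B (7); add B.
Step 8: cheapest edge leaving the tree is D—G (13); add D.
Vertex order: C, F, G, H, A, I, E, B, D. The 9th vertex is D.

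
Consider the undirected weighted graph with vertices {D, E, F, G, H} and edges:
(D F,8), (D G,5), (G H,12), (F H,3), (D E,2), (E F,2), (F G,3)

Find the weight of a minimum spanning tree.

Prim's algorithm from D:
Step 1: frontier [D E 2, D G 5, D F 8] → take D E (2); add E.
Step 2: frontier [D G 5, D F 8, E F 2] → take E F (2); add F.
Step 3: frontier [D G 5, F G 3, F H 3] → take F G (3); add G.
Step 4: frontier [F H 3, G H 12] → take F H (3); add H.
MST edges: D E, E F, F G, F H; total weight 2+2+3+3 = 10.

10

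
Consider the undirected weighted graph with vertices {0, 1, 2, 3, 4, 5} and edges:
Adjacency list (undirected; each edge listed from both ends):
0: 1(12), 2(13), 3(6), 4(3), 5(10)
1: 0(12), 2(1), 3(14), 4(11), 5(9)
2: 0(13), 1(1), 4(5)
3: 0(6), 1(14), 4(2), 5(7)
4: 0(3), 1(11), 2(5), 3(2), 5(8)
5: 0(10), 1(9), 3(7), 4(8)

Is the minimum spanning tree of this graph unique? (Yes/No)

Sort edges by weight, then run Kruskal:
1—2 (1): add — endpoints in different components.
3—4 (2): add — endpoints in different components.
0—4 (3): add — endpoints in different components.
2—4 (5): add — endpoints in different components.
0—3 (6): skip — 0 and 3 already connected.
3—5 (7): add — endpoints in different components.
Every non-tree edge has weight strictly greater than the heaviest edge on the tree path between its endpoints, so the MST is unique.

Yes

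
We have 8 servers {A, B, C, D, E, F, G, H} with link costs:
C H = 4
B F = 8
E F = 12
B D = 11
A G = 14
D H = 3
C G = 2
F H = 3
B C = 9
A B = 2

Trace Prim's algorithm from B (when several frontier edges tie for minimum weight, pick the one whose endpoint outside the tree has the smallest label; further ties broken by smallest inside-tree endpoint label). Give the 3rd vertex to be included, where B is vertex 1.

Grow the tree from B using Prim:
Step 1: cheapest edge leaving the tree is A B (2); add A.
Step 2: cheapest edge leaving the tree is B F (8); add F.
Step 3: cheapest edge leaving the tree is F H (3); add H.
Step 4: cheapest edge leaving the tree is D H (3); add D.
Step 5: cheapest edge leaving the tree is C H (4); add C.
Step 6: cheapest edge leaving the tree is C G (2); add G.
Step 7: cheapest edge leaving the tree is E F (12); add E.
Vertex order: B, A, F, H, D, C, G, E. The 3rd vertex is F.

F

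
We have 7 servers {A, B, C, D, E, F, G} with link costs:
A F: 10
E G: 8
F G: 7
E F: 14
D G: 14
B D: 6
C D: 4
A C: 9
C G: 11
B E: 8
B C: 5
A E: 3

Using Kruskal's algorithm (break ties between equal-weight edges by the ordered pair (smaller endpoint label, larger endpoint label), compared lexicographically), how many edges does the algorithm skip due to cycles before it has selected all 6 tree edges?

Kruskal: consider edges lightest-first.
A E (3): add — endpoints in different components.
C D (4): add — endpoints in different components.
B C (5): add — endpoints in different components.
B D (6): skip — B and D already connected.
F G (7): add — endpoints in different components.
B E (8): add — endpoints in different components.
E G (8): add — endpoints in different components.
Edges rejected before the tree was complete: 1.

1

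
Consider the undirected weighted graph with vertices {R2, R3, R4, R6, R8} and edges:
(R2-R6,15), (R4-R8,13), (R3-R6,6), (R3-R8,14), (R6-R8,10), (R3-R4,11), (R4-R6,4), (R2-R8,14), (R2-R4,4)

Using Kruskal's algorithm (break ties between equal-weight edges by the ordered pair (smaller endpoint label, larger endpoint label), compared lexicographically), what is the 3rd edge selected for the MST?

R3-R6

Sort edges by weight, then run Kruskal:
R2-R4 (4): add — endpoints in different components.
R4-R6 (4): add — endpoints in different components.
R3-R6 (6): add — endpoints in different components.
R6-R8 (10): add — endpoints in different components.
The 3rd edge added is R3-R6.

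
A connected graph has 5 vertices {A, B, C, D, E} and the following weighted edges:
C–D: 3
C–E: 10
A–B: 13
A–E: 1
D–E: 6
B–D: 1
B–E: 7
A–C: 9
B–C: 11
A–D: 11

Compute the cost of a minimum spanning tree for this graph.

Prim, starting at A.
Step 1: cheapest edge leaving the tree is A–E (1); add E.
Step 2: cheapest edge leaving the tree is D–E (6); add D.
Step 3: cheapest edge leaving the tree is B–D (1); add B.
Step 4: cheapest edge leaving the tree is C–D (3); add C.
MST edges: A–E, D–E, B–D, C–D; total weight 1+6+1+3 = 11.

11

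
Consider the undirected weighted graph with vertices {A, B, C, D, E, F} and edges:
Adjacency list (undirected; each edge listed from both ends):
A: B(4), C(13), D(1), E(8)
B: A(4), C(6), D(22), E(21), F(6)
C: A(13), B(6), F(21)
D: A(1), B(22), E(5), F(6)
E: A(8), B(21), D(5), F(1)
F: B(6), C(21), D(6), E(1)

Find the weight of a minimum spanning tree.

Kruskal: consider edges lightest-first.
A–D (1): add — endpoints in different components.
E–F (1): add — endpoints in different components.
A–B (4): add — endpoints in different components.
D–E (5): add — endpoints in different components.
B–C (6): add — endpoints in different components.
MST edges: A–D, E–F, A–B, D–E, B–C; total weight 1+1+4+5+6 = 17.

17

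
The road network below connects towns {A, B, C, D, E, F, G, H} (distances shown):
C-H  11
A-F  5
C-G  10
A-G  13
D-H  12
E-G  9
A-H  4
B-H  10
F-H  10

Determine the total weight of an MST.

61

Kruskal's algorithm — process edges by increasing weight (ties by edge label):
A-H (4): add — endpoints in different components.
A-F (5): add — endpoints in different components.
E-G (9): add — endpoints in different components.
B-H (10): add — endpoints in different components.
C-G (10): add — endpoints in different components.
F-H (10): skip — F and H already connected.
C-H (11): add — endpoints in different components.
D-H (12): add — endpoints in different components.
MST edges: A-H, A-F, E-G, B-H, C-G, C-H, D-H; total weight 4+5+9+10+10+11+12 = 61.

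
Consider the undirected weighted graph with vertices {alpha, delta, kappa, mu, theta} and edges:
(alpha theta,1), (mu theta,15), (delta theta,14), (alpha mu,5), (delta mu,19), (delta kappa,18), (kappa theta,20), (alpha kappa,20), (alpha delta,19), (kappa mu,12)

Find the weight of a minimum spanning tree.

32

Kruskal: consider edges lightest-first.
alpha theta (1): add. Components now {alpha,theta} {delta} {mu} {kappa}
alpha mu (5): add. Components now {alpha,mu,theta} {delta} {kappa}
kappa mu (12): add. Components now {alpha,kappa,mu,theta} {delta}
delta theta (14): add. Components now {alpha,delta,kappa,mu,theta}
MST edges: alpha theta, alpha mu, kappa mu, delta theta; total weight 1+5+12+14 = 32.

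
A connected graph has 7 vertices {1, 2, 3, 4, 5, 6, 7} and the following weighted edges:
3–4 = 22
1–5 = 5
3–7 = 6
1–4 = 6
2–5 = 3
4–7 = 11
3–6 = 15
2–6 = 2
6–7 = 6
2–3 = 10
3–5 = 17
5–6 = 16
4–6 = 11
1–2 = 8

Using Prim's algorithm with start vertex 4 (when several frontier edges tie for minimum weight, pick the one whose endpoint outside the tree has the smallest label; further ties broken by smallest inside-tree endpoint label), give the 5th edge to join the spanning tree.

Prim, starting at 4.
Step 1: frontier [1–4 6, 4–6 11, 4–7 11, 3–4 22] → take 1–4 (6); add 1.
Step 2: frontier [1–5 5, 1–2 8, 4–6 11, 4–7 11, 3–4 22] → take 1–5 (5); add 5.
Step 3: frontier [1–2 8, 4–6 11, 4–7 11, 3–4 22, 2–5 3, 5–6 16, 3–5 17] → take 2–5 (3); add 2.
Step 4: frontier [2–6 2, 2–3 10, 4–6 11, 4–7 11, 3–4 22, 5–6 16, 3–5 17] → take 2–6 (2); add 6.
Step 5: frontier [2–3 10, 4–7 11, 3–4 22, 3–5 17, 6–7 6, 3–6 15] → take 6–7 (6); add 7.
Step 6: frontier [2–3 10, 3–4 22, 3–5 17, 3–6 15, 3–7 6] → take 3–7 (6); add 3.
The 5th edge added is 6–7.

6-7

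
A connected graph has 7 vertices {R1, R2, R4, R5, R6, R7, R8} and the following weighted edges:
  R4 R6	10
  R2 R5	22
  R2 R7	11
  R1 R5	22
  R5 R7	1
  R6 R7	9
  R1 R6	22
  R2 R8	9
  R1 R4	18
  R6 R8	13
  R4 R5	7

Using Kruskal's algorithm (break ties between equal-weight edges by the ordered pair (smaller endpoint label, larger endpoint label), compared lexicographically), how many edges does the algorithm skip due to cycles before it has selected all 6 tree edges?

2

Kruskal's algorithm — process edges by increasing weight (ties by edge label):
R5 R7 (1): add. Components now {R2} {R6} {R4} {R5,R7} {R8} {R1}
R4 R5 (7): add. Components now {R2} {R6} {R4,R5,R7} {R8} {R1}
R2 R8 (9): add. Components now {R2,R8} {R6} {R4,R5,R7} {R1}
R6 R7 (9): add. Components now {R2,R8} {R4,R5,R6,R7} {R1}
R4 R6 (10): skip — R6 and R4 already connected.
R2 R7 (11): add. Components now {R2,R4,R5,R6,R7,R8} {R1}
R6 R8 (13): skip — R6 and R8 already connected.
R1 R4 (18): add. Components now {R1,R2,R4,R5,R6,R7,R8}
Edges rejected before the tree was complete: 2.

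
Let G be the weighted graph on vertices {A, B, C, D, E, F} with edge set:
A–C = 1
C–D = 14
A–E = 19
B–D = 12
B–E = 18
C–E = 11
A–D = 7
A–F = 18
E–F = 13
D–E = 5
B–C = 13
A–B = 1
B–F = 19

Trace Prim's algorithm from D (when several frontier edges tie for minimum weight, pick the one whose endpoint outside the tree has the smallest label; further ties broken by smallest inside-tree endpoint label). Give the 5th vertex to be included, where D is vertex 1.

Grow the tree from D using Prim:
Step 1: cheapest edge leaving the tree is D–E (5); add E.
Step 2: cheapest edge leaving the tree is A–D (7); add A.
Step 3: cheapest edge leaving the tree is A–B (1); add B.
Step 4: cheapest edge leaving the tree is A–C (1); add C.
Step 5: cheapest edge leaving the tree is E–F (13); add F.
Vertex order: D, E, A, B, C, F. The 5th vertex is C.

C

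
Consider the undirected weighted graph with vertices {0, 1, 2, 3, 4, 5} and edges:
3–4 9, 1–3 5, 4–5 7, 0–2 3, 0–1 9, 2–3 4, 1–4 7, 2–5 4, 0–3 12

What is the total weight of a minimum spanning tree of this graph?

23

Prim, starting at 2.
Step 1: cheapest edge leaving the tree is 0–2 (3); add 0.
Step 2: cheapest edge leaving the tree is 2–3 (4); add 3.
Step 3: cheapest edge leaving the tree is 2–5 (4); add 5.
Step 4: cheapest edge leaving the tree is 1–3 (5); add 1.
Step 5: cheapest edge leaving the tree is 1–4 (7); add 4.
MST edges: 0–2, 2–3, 2–5, 1–3, 1–4; total weight 3+4+4+5+7 = 23.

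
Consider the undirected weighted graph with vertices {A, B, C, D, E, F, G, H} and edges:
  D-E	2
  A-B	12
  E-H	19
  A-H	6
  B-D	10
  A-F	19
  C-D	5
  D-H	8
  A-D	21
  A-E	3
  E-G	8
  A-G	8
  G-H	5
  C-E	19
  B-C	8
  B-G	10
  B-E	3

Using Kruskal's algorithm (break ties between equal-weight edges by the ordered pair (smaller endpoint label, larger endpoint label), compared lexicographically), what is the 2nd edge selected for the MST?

A-E

Kruskal: consider edges lightest-first.
D-E (2): add — endpoints in different components.
A-E (3): add — endpoints in different components.
B-E (3): add — endpoints in different components.
C-D (5): add — endpoints in different components.
G-H (5): add — endpoints in different components.
A-H (6): add — endpoints in different components.
A-G (8): skip — A and G already connected.
B-C (8): skip — B and C already connected.
D-H (8): skip — D and H already connected.
E-G (8): skip — E and G already connected.
B-D (10): skip — B and D already connected.
B-G (10): skip — B and G already connected.
A-B (12): skip — A and B already connected.
A-F (19): add — endpoints in different components.
The 2nd edge added is A-E.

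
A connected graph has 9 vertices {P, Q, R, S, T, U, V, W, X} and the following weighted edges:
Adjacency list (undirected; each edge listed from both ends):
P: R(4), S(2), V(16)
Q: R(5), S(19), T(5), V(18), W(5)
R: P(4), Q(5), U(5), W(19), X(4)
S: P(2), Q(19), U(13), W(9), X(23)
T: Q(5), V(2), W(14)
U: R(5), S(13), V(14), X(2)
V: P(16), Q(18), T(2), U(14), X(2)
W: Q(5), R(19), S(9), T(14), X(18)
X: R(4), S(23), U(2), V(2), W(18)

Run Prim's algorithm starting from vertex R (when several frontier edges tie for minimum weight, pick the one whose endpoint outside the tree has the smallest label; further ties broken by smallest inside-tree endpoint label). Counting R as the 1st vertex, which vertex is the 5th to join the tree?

Prim's algorithm from R:
Step 1: cheapest edge leaving the tree is P–R (4); add P.
Step 2: cheapest edge leaving the tree is P–S (2); add S.
Step 3: cheapest edge leaving the tree is R–X (4); add X.
Step 4: cheapest edge leaving the tree is U–X (2); add U.
Step 5: cheapest edge leaving the tree is V–X (2); add V.
Step 6: cheapest edge leaving the tree is T–V (2); add T.
Step 7: cheapest edge leaving the tree is Q–R (5); add Q.
Step 8: cheapest edge leaving the tree is Q–W (5); add W.
Vertex order: R, P, S, X, U, V, T, Q, W. The 5th vertex is U.

U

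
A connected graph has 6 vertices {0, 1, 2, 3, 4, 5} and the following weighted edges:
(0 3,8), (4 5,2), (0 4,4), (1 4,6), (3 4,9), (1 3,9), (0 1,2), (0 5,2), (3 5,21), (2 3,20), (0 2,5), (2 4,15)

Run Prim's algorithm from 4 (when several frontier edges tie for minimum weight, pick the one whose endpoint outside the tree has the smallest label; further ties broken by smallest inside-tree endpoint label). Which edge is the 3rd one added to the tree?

Grow the tree from 4 using Prim:
Step 1: cheapest edge leaving the tree is 4 5 (2); add 5.
Step 2: cheapest edge leaving the tree is 0 5 (2); add 0.
Step 3: cheapest edge leaving the tree is 0 1 (2); add 1.
Step 4: cheapest edge leaving the tree is 0 2 (5); add 2.
Step 5: cheapest edge leaving the tree is 0 3 (8); add 3.
The 3rd edge added is 0 1.

0-1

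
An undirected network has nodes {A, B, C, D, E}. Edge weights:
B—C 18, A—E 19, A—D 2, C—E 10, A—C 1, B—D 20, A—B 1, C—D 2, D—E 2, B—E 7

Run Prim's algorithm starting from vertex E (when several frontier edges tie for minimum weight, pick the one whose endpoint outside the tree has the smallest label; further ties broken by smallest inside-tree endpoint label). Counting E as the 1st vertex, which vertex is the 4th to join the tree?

Prim's algorithm from E:
Step 1: cheapest edge leaving the tree is D—E (2); add D.
Step 2: cheapest edge leaving the tree is A—D (2); add A.
Step 3: cheapest edge leaving the tree is A—B (1); add B.
Step 4: cheapest edge leaving the tree is A—C (1); add C.
Vertex order: E, D, A, B, C. The 4th vertex is B.

B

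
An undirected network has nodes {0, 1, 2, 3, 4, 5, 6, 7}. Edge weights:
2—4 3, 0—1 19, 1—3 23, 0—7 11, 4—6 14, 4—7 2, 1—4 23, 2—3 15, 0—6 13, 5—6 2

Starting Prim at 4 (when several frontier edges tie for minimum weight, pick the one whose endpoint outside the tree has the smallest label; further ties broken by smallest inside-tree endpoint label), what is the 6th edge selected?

2-3

Prim's algorithm from 4:
Step 1: cheapest edge leaving the tree is 4—7 (2); add 7.
Step 2: cheapest edge leaving the tree is 2—4 (3); add 2.
Step 3: cheapest edge leaving the tree is 0—7 (11); add 0.
Step 4: cheapest edge leaving the tree is 0—6 (13); add 6.
Step 5: cheapest edge leaving the tree is 5—6 (2); add 5.
Step 6: cheapest edge leaving the tree is 2—3 (15); add 3.
Step 7: cheapest edge leaving the tree is 0—1 (19); add 1.
The 6th edge added is 2—3.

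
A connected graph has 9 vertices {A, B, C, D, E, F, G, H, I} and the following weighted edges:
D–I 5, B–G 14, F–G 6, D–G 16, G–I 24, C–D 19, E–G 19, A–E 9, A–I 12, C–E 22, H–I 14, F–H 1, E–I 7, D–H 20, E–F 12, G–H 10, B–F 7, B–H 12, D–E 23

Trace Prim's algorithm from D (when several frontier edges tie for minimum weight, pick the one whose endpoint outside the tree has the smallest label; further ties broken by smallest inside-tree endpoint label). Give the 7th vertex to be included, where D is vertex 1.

Prim, starting at D.
Step 1: cheapest edge leaving the tree is D–I (5); add I.
Step 2: cheapest edge leaving the tree is E–I (7); add E.
Step 3: cheapest edge leaving the tree is A–E (9); add A.
Step 4: cheapest edge leaving the tree is E–F (12); add F.
Step 5: cheapest edge leaving the tree is F–H (1); add H.
Step 6: cheapest edge leaving the tree is F–G (6); add G.
Step 7: cheapest edge leaving the tree is B–F (7); add B.
Step 8: cheapest edge leaving the tree is C–D (19); add C.
Vertex order: D, I, E, A, F, H, G, B, C. The 7th vertex is G.

G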